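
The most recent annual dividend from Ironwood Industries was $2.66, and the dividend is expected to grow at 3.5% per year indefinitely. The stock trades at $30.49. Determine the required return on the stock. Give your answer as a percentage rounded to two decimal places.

12.53%

D₁ = $2.66 × 1.035 = $2.7531
P = D₁/(r − g) ⇒ r = D₁/P + g = $2.7531/$30.49 + 0.035 = 0.090295 + 0.035 = 0.125295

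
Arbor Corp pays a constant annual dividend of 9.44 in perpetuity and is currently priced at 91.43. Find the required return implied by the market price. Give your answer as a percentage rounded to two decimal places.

P = C/r ⇒ r = C/P = 9.44/91.43 = 0.103248

10.32%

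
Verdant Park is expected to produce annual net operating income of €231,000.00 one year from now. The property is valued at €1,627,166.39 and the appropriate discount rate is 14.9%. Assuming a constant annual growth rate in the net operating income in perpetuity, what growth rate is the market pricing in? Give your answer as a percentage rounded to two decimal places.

0.70%

P = D₁/(r−g) ⇒ g = r − D₁/P = 0.149 − €231,000.00/€1,627,166.39 = 0.007035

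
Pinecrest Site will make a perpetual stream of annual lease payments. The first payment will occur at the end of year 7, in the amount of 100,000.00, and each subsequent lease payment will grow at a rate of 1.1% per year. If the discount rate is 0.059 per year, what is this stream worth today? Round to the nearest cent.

Value at end of year 6: C₁ / (r − g) = 100,000.00 / (0.059 − 0.011) = 2,083,333.3333
Discount to today: PV = 2,083,333.3333 / (1 + 0.059)^6 = 2,083,333.3333 / 1.410509 = 1,477,008.52

1477008.52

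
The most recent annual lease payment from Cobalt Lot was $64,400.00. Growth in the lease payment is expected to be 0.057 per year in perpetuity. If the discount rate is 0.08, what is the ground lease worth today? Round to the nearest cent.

$2959600.00

D₁ = D₀ × (1 + g) = $64,400.00 × 1.057 = $68,070.8000
Growing perpetuity: P = D₁ / (r − g) = $68,070.8000 / (0.08 − 0.057) = $2,959,600.00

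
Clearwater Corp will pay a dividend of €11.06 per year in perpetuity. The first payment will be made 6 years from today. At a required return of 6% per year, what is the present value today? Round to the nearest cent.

Value at end of year 5: C / r = €11.06 / 0.06 = €184.3333
Discount to today: PV = €184.3333 / (1 + 0.06)^5 = €184.3333 / 1.338226 = €137.74

€137.74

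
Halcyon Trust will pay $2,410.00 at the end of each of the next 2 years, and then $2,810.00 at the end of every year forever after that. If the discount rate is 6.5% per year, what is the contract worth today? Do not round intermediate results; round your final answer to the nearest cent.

$42502.52

PV of 2-year annuity: $2,410.00 × [1 − (1+0.065)^−2] / 0.065 = 4387.70967
Perpetuity value at year 2: $2,810.00 / 0.065 = 43230.76923
PV of perpetuity: 43230.76923 / (1+0.065)^2 = 38114.80899
Total PV = 4387.70967 + 38114.80899 = 42502.51866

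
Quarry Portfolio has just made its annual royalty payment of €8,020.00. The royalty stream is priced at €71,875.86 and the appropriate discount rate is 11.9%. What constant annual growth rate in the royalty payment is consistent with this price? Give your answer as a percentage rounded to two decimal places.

P = D₀(1+g)/(r−g) ⇒ P(r−g) = D₀(1+g) ⇒ g(P+D₀) = P·r − D₀
g = (P·r − D₀)/(P + D₀) = (€71,875.86×0.119 − €8,020.00) / (€71,875.86 + €8,020.00) = 0.006674

0.67%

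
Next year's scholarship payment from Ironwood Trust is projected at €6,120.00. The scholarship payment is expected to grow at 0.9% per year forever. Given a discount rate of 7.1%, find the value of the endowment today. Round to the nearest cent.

€98709.68

Growing perpetuity: P = D₁ / (r − g) = €6,120.0000 / (0.071 − 0.009) = €98,709.68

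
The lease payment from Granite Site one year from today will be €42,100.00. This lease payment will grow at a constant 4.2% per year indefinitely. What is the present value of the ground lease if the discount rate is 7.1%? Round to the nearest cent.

€1451724.14

Growing perpetuity: P = D₁ / (r − g) = €42,100.0000 / (0.071 − 0.042) = €1,451,724.14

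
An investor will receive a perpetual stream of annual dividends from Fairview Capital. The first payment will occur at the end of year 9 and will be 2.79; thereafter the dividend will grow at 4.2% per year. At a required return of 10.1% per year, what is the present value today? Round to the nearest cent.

Value at end of year 8: C₁ / (r − g) = 2.79 / (0.101 − 0.042) = 47.2881
Discount to today: PV = 47.2881 / (1 + 0.101)^8 = 47.2881 / 2.159228 = 21.90

21.90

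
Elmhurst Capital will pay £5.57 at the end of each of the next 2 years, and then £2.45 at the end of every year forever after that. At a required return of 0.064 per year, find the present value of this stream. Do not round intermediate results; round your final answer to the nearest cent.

£43.97

PV of 2-year annuity: £5.57 × [1 − (1+0.064)^−2] / 0.064 = 10.15504
Perpetuity value at year 2: £2.45 / 0.064 = 38.28125
PV of perpetuity: 38.28125 / (1+0.064)^2 = 33.81449
Total PV = 10.15504 + 33.81449 = 43.96953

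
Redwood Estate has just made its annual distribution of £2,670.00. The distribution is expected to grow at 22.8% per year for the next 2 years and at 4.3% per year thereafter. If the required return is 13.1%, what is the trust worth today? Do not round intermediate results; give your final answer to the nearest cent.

D_1 = 3278.76000
D_2 = 4026.31728
Terminal value at year 2: TV = D_2×(1+g_2)/(r−g_2) = 4199.44892/0.088 = 47721.01049
P_0 = D_1/(1+r)^1 + D_2/(1+r)^2 + TV/(1+r)^2
    = 2898.99204 + 3147.62354 + 37306.49268 = 43353.10827

£43353.11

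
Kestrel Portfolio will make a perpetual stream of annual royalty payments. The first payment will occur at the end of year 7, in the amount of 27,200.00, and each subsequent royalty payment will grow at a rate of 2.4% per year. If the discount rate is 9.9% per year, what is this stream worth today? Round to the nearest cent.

205836.07

Value at end of year 6: C₁ / (r − g) = 27,200.00 / (0.099 − 0.024) = 362,666.6667
Discount to today: PV = 362,666.6667 / (1 + 0.099)^6 = 362,666.6667 / 1.761920 = 205,836.07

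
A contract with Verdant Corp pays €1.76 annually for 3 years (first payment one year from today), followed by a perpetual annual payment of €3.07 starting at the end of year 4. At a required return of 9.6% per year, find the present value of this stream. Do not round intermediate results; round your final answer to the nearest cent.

€28.70

PV of 3-year annuity: €1.76 × [1 − (1+0.096)^−3] / 0.096 = 4.40787
Perpetuity value at year 3: €3.07 / 0.096 = 31.97917
PV of perpetuity: 31.97917 / (1+0.096)^3 = 24.29045
Total PV = 4.40787 + 24.29045 = 28.69831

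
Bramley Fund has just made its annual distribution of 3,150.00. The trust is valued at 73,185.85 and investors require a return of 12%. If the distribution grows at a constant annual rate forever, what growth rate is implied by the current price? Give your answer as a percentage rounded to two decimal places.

P = D₀(1+g)/(r−g) ⇒ P(r−g) = D₀(1+g) ⇒ g(P+D₀) = P·r − D₀
g = (P·r − D₀)/(P + D₀) = (73,185.85×0.12 − 3,150.00) / (73,185.85 + 3,150.00) = 0.073783

7.38%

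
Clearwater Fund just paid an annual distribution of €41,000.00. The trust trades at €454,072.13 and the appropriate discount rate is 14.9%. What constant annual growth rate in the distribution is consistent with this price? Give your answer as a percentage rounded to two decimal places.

5.38%

P = D₀(1+g)/(r−g) ⇒ P(r−g) = D₀(1+g) ⇒ g(P+D₀) = P·r − D₀
g = (P·r − D₀)/(P + D₀) = (€454,072.13×0.149 − €41,000.00) / (€454,072.13 + €41,000.00) = 0.053844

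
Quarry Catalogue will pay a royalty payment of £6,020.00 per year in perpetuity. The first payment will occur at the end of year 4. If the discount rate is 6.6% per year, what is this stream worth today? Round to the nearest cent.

£75297.57

Value at end of year 3: C / r = £6,020.00 / 0.066 = £91,212.1212
Discount to today: PV = £91,212.1212 / (1 + 0.066)^3 = £91,212.1212 / 1.211355 = £75,297.57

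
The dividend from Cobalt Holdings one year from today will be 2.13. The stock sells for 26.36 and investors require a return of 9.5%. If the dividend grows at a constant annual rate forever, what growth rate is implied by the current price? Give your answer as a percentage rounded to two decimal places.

P = D₁/(r−g) ⇒ g = r − D₁/P = 0.095 − 2.13/26.36 = 0.014196

1.42%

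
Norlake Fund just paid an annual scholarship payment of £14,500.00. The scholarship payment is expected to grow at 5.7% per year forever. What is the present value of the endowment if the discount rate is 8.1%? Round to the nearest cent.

D₁ = D₀ × (1 + g) = £14,500.00 × 1.057 = £15,326.5000
Growing perpetuity: P = D₁ / (r − g) = £15,326.5000 / (0.081 − 0.057) = £638,604.17

£638604.17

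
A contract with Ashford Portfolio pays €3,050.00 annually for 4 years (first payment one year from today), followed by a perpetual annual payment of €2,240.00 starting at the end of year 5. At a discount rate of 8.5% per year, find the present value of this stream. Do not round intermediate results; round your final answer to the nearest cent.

€29006.17

PV of 4-year annuity: €3,050.00 × [1 − (1+0.085)^−4] / 0.085 = 9990.56980
Perpetuity value at year 4: €2,240.00 / 0.085 = 26352.94118
PV of perpetuity: 26352.94118 / (1+0.085)^4 = 19015.60467
Total PV = 9990.56980 + 19015.60467 = 29006.17447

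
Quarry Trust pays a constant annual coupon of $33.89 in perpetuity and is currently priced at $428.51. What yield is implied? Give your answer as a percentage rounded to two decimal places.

P = C/r ⇒ r = C/P = $33.89/$428.51 = 0.079088

7.91%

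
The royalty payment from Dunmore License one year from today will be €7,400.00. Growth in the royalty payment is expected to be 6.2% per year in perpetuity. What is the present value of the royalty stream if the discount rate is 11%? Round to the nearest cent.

€154166.67

Growing perpetuity: P = D₁ / (r − g) = €7,400.0000 / (0.11 − 0.062) = €154,166.67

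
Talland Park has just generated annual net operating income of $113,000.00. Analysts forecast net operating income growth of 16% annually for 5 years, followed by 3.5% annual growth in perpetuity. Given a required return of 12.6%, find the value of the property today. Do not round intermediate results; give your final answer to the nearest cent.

$2109624.62

D_1 = 131080.00000
D_2 = 152052.80000
D_3 = 176381.24800
D_4 = 204602.24768
D_5 = 237338.60731
Terminal value at year 5: TV = D_5×(1+g_2)/(r−g_2) = 245645.45856/0.091 = 2699400.64357
P_0 = D_1/(1+r)^1 + D_2/(1+r)^2 + D_3/(1+r)^3 + D_4/(1+r)^4 + D_5/(1+r)^5 + TV/(1+r)^5
    = 116412.07815 + 119927.18531 + 123548.43247 + 127279.02457 + 131122.26332 + 1491335.63225 = 2109624.61606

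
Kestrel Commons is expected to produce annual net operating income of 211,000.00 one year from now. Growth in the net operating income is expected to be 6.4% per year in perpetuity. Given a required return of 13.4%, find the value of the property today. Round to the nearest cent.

Growing perpetuity: P = D₁ / (r − g) = 211,000.0000 / (0.134 − 0.064) = 3,014,285.71

3014285.71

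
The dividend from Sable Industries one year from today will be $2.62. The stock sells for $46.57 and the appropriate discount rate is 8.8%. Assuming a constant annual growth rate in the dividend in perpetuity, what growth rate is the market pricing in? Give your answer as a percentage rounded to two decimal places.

3.17%

P = D₁/(r−g) ⇒ g = r − D₁/P = 0.088 − $2.62/$46.57 = 0.031741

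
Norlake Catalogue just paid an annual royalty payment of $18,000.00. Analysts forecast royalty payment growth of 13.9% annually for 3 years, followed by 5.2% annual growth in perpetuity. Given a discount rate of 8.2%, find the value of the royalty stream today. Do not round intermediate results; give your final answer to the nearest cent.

$796194.59

D_1 = 20502.00000
D_2 = 23351.77800
D_3 = 26597.67514
Terminal value at year 3: TV = D_3×(1+g_2)/(r−g_2) = 27980.75425/0.03 = 932691.80831
P_0 = D_1/(1+r)^1 + D_2/(1+r)^2 + D_3/(1+r)^3 + TV/(1+r)^3
    = 18948.24399 + 19946.44169 + 20997.22466 + 736302.67813 = 796194.58848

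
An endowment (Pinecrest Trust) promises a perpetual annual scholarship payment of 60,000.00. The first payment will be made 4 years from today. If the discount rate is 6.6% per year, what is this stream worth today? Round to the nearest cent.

750474.09

Value at end of year 3: C / r = 60,000.00 / 0.066 = 909,090.9091
Discount to today: PV = 909,090.9091 / (1 + 0.066)^3 = 909,090.9091 / 1.211355 = 750,474.09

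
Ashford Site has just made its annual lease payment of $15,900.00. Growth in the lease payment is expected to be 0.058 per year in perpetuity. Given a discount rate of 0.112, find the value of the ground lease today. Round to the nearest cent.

$311522.22

D₁ = D₀ × (1 + g) = $15,900.00 × 1.058 = $16,822.2000
Growing perpetuity: P = D₁ / (r − g) = $16,822.2000 / (0.112 − 0.058) = $311,522.22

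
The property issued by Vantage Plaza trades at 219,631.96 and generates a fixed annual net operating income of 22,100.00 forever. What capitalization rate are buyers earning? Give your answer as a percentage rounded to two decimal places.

P = C/r ⇒ r = C/P = 22,100.00/219,631.96 = 0.100623

10.06%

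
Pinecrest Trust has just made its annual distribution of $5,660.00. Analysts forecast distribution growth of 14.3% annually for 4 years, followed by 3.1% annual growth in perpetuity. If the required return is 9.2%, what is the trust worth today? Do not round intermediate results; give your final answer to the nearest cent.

$140235.61

D_1 = 6469.38000
D_2 = 7394.50134
D_3 = 8451.91503
D_4 = 9660.53888
Terminal value at year 4: TV = D_4×(1+g_2)/(r−g_2) = 9960.01559/0.061 = 163278.94404
P_0 = D_1/(1+r)^1 + D_2/(1+r)^2 + D_3/(1+r)^3 + D_4/(1+r)^4 + TV/(1+r)^4
    = 5924.34066 + 6201.02690 + 6490.63530 + 6793.76936 + 114825.83958 = 140235.61180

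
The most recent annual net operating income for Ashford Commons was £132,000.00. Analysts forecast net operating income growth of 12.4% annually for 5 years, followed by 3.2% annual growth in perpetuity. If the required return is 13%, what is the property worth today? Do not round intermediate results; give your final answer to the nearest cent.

£2003087.76

D_1 = 148368.00000
D_2 = 166765.63200
D_3 = 187444.57037
D_4 = 210687.69709
D_5 = 236812.97153
Terminal value at year 5: TV = D_5×(1+g_2)/(r−g_2) = 244390.98662/0.098 = 2493785.57778
P_0 = D_1/(1+r)^1 + D_2/(1+r)^2 + D_3/(1+r)^3 + D_4/(1+r)^4 + D_5/(1+r)^5 + TV/(1+r)^5
    = 131299.11504 + 130601.95160 + 129908.48991 + 129218.71032 + 128532.59327 + 1353526.90059 = 2003087.76074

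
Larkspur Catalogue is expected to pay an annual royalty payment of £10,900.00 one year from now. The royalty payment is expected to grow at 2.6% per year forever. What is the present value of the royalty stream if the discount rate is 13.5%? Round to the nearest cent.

Growing perpetuity: P = D₁ / (r − g) = £10,900.0000 / (0.135 − 0.026) = £100,000.00

£100000.00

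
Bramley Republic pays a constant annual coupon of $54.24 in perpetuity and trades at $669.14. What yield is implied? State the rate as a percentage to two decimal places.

8.11%

P = C/r ⇒ r = C/P = $54.24/$669.14 = 0.081059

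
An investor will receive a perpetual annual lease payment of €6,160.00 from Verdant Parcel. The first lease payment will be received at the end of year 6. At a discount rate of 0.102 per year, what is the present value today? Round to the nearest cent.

€37159.73

Value at end of year 5: C / r = €6,160.00 / 0.102 = €60,392.1569
Discount to today: PV = €60,392.1569 / (1 + 0.102)^5 = €60,392.1569 / 1.625204 = €37,159.73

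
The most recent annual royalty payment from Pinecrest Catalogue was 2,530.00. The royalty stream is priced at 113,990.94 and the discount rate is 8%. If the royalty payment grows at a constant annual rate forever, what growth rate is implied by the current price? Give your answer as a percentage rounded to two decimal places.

P = D₀(1+g)/(r−g) ⇒ P(r−g) = D₀(1+g) ⇒ g(P+D₀) = P·r − D₀
g = (P·r − D₀)/(P + D₀) = (113,990.94×0.08 − 2,530.00) / (113,990.94 + 2,530.00) = 0.056550

5.66%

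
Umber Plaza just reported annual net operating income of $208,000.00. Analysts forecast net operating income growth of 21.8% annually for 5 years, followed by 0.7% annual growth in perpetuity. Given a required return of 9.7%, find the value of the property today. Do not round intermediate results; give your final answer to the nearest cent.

$5366059.23

D_1 = 253344.00000
D_2 = 308572.99200
D_3 = 375841.90426
D_4 = 457775.43938
D_5 = 557570.48517
Terminal value at year 5: TV = D_5×(1+g_2)/(r−g_2) = 561473.47857/0.09 = 6238594.20629
P_0 = D_1/(1+r)^1 + D_2/(1+r)^2 + D_3/(1+r)^3 + D_4/(1+r)^4 + D_5/(1+r)^5 + TV/(1+r)^5
    = 230942.57065 + 256415.72566 + 284698.59057 + 316101.07868 + 350967.28699 + 3926933.97781 = 5366059.23036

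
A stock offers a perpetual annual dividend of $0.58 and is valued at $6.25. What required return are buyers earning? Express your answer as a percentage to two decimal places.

P = C/r ⇒ r = C/P = $0.58/$6.25 = 0.092800

9.28%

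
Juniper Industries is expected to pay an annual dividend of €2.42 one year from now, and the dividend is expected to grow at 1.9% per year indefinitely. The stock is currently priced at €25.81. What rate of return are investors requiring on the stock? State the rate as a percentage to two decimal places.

11.28%

P = D₁/(r − g) ⇒ r = D₁/P + g = €2.4200/€25.81 + 0.019 = 0.093762 + 0.019 = 0.112762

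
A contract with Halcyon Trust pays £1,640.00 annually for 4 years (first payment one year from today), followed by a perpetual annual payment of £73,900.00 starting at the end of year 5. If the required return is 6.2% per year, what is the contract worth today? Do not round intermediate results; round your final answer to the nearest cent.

£942689.40

PV of 4-year annuity: £1,640.00 × [1 − (1+0.062)^−4] / 0.062 = 5656.84432
Perpetuity value at year 4: £73,900.00 / 0.062 = 1191935.48387
PV of perpetuity: 1191935.48387 / (1+0.062)^4 = 937032.55979
Total PV = 5656.84432 + 937032.55979 = 942689.40412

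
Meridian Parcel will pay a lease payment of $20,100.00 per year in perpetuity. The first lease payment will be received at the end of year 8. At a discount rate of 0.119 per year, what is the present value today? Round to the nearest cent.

$76884.45

Value at end of year 7: C / r = $20,100.00 / 0.119 = $168,907.5630
Discount to today: PV = $168,907.5630 / (1 + 0.119)^7 = $168,907.5630 / 2.196902 = $76,884.45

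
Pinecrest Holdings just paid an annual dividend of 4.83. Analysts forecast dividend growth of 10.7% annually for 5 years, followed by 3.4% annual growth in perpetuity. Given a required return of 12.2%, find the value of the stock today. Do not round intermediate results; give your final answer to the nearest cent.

D_1 = 5.34681
D_2 = 5.91892
D_3 = 6.55224
D_4 = 7.25333
D_5 = 8.02944
Terminal value at year 5: TV = D_5×(1+g_2)/(r−g_2) = 8.30244/0.088 = 94.34592
P_0 = D_1/(1+r)^1 + D_2/(1+r)^2 + D_3/(1+r)^3 + D_4/(1+r)^4 + D_5/(1+r)^5 + TV/(1+r)^5
    = 4.76543 + 4.70172 + 4.63886 + 4.57684 + 4.51566 + 53.05897 = 76.25748

76.26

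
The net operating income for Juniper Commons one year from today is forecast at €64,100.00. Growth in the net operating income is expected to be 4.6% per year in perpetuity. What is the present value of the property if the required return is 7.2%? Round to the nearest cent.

€2465384.62

Growing perpetuity: P = D₁ / (r − g) = €64,100.0000 / (0.072 − 0.046) = €2,465,384.62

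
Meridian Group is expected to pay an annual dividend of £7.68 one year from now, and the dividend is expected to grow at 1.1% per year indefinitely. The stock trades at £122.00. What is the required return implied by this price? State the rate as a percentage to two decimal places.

P = D₁/(r − g) ⇒ r = D₁/P + g = £7.6800/£122.00 + 0.011 = 0.062951 + 0.011 = 0.073951

7.40%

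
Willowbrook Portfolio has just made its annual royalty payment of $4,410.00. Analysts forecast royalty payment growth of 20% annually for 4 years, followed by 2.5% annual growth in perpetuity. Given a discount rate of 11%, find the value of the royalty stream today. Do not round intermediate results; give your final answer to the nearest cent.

$94157.67

D_1 = 5292.00000
D_2 = 6350.40000
D_3 = 7620.48000
D_4 = 9144.57600
Terminal value at year 4: TV = D_4×(1+g_2)/(r−g_2) = 9373.19040/0.085 = 110272.82824
P_0 = D_1/(1+r)^1 + D_2/(1+r)^2 + D_3/(1+r)^3 + D_4/(1+r)^4 + TV/(1+r)^4
    = 4767.56757 + 5154.12710 + 5572.02930 + 6023.81546 + 72640.12757 = 94157.66699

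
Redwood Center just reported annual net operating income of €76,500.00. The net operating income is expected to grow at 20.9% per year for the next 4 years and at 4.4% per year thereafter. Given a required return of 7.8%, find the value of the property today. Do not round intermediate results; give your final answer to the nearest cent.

D_1 = 92488.50000
D_2 = 111818.59650
D_3 = 135188.68317
D_4 = 163443.11795
Terminal value at year 4: TV = D_4×(1+g_2)/(r−g_2) = 170634.61514/0.034 = 5018665.15119
P_0 = D_1/(1+r)^1 + D_2/(1+r)^2 + D_3/(1+r)^3 + D_4/(1+r)^4 + TV/(1+r)^4
    = 85796.38219 + 96222.47316 + 107915.55663 + 121029.59923 + 3716320.63517 = 4127284.64639

€4127284.65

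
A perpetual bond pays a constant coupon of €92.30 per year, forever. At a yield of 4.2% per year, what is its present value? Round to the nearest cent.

€2197.62

Level perpetuity: PV = C / r = €92.30 / 0.042 = €2,197.62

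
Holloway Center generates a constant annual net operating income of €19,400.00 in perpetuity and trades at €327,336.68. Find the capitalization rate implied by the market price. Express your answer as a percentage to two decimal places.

5.93%

P = C/r ⇒ r = C/P = €19,400.00/€327,336.68 = 0.059266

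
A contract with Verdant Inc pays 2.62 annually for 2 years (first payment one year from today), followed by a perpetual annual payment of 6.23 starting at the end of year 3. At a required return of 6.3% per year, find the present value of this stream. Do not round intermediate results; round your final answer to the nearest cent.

PV of 2-year annuity: 2.62 × [1 − (1+0.063)^−2] / 0.063 = 4.78337
Perpetuity value at year 2: 6.23 / 0.063 = 98.88889
PV of perpetuity: 98.88889 / (1+0.063)^2 = 87.51469
Total PV = 4.78337 + 87.51469 = 92.29806

92.30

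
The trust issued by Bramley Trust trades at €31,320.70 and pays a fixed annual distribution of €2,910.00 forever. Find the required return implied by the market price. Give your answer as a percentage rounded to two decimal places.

P = C/r ⇒ r = C/P = €2,910.00/€31,320.70 = 0.092910

9.29%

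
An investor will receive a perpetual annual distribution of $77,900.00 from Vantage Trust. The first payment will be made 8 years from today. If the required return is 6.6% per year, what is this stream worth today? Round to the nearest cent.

$754558.80

Value at end of year 7: C / r = $77,900.00 / 0.066 = $1,180,303.0303
Discount to today: PV = $1,180,303.0303 / (1 + 0.066)^7 = $1,180,303.0303 / 1.564229 = $754,558.80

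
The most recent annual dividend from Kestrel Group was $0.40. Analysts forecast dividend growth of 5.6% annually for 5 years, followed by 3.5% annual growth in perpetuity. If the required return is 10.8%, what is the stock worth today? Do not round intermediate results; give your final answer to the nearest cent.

D_1 = 0.42240
D_2 = 0.44605
D_3 = 0.47103
D_4 = 0.49741
D_5 = 0.52527
Terminal value at year 5: TV = D_5×(1+g_2)/(r−g_2) = 0.54365/0.073 = 7.44727
P_0 = D_1/(1+r)^1 + D_2/(1+r)^2 + D_3/(1+r)^3 + D_4/(1+r)^4 + D_5/(1+r)^5 + TV/(1+r)^5
    = 0.38123 + 0.36334 + 0.34628 + 0.33003 + 0.31454 + 4.45962 = 6.19505

$6.20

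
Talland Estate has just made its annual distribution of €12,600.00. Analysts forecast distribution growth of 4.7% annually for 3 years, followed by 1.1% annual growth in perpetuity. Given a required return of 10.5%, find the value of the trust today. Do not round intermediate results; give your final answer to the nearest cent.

€149247.05

D_1 = 13192.20000
D_2 = 13812.23340
D_3 = 14461.40837
Terminal value at year 3: TV = D_3×(1+g_2)/(r−g_2) = 14620.48386/0.094 = 155537.06236
P_0 = D_1/(1+r)^1 + D_2/(1+r)^2 + D_3/(1+r)^3 + TV/(1+r)^3
    = 11938.64253 + 11311.99885 + 10718.24688 + 115278.16588 = 149247.05415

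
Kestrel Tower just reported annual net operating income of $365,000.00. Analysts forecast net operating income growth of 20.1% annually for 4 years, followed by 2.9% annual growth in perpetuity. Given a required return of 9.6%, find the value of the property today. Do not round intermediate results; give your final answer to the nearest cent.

D_1 = 438365.00000
D_2 = 526476.36500
D_3 = 632298.11437
D_4 = 759390.03535
Terminal value at year 4: TV = D_4×(1+g_2)/(r−g_2) = 781412.34638/0.067 = 11662870.84146
P_0 = D_1/(1+r)^1 + D_2/(1+r)^2 + D_3/(1+r)^3 + D_4/(1+r)^4 + TV/(1+r)^4
    = 399968.06569 + 438286.17418 + 480275.26933 + 526287.04240 + 8082826.36755 = 9927642.91914

$9927642.92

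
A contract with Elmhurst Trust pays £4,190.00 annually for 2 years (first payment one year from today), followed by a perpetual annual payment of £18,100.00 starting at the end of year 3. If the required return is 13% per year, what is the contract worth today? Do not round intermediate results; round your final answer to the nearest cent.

£116027.46

PV of 2-year annuity: £4,190.00 × [1 − (1+0.13)^−2] / 0.13 = 6989.34921
Perpetuity value at year 2: £18,100.00 / 0.13 = 139230.76923
PV of perpetuity: 139230.76923 / (1+0.13)^2 = 109038.11515
Total PV = 6989.34921 + 109038.11515 = 116027.46435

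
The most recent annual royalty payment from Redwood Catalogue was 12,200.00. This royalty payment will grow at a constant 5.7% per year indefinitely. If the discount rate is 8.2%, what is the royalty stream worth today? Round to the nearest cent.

515816.00

D₁ = D₀ × (1 + g) = 12,200.00 × 1.057 = 12,895.4000
Growing perpetuity: P = D₁ / (r − g) = 12,895.4000 / (0.082 − 0.057) = 515,816.00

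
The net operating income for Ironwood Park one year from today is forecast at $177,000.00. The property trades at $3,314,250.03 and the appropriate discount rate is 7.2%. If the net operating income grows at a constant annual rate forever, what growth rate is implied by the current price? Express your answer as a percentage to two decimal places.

1.86%

P = D₁/(r−g) ⇒ g = r − D₁/P = 0.072 − $177,000.00/$3,314,250.03 = 0.018594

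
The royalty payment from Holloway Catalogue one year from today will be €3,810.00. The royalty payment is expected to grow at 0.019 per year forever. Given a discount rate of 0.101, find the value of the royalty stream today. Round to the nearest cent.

€46463.41

Growing perpetuity: P = D₁ / (r − g) = €3,810.0000 / (0.101 − 0.019) = €46,463.41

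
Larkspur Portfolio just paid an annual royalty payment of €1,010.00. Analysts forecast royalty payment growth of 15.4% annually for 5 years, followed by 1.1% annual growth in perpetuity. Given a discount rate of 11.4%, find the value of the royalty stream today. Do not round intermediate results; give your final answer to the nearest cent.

D_1 = 1165.54000
D_2 = 1345.03316
D_3 = 1552.16827
D_4 = 1791.20218
D_5 = 2067.04732
Terminal value at year 5: TV = D_5×(1+g_2)/(r−g_2) = 2089.78484/0.103 = 20289.17316
P_0 = D_1/(1+r)^1 + D_2/(1+r)^2 + D_3/(1+r)^3 + D_4/(1+r)^4 + D_5/(1+r)^5 + TV/(1+r)^5
    = 1046.26571 + 1083.83360 + 1122.75042 + 1163.06462 + 1204.82637 + 11826.01416 = 17446.75488

€17446.75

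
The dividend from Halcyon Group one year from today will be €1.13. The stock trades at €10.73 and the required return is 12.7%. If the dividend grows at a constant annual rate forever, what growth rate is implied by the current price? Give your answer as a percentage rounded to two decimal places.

P = D₁/(r−g) ⇒ g = r − D₁/P = 0.127 − €1.13/€10.73 = 0.021688

2.17%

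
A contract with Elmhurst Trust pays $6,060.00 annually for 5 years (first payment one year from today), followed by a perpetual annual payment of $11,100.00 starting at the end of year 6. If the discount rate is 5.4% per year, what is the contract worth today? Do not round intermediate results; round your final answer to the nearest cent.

PV of 5-year annuity: $6,060.00 × [1 − (1+0.054)^−5] / 0.054 = 25949.04149
Perpetuity value at year 5: $11,100.00 / 0.054 = 205555.55556
PV of perpetuity: 205555.55556 / (1+0.054)^5 = 158025.13302
Total PV = 25949.04149 + 158025.13302 = 183974.17451

$183974.17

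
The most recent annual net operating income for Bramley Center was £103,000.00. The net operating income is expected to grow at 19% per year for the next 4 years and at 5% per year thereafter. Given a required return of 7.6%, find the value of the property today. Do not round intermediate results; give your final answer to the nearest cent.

£6756200.87

D_1 = 122570.00000
D_2 = 145858.30000
D_3 = 173571.37700
D_4 = 206549.93863
Terminal value at year 4: TV = D_4×(1+g_2)/(r−g_2) = 216877.43556/0.026 = 8341439.82929
P_0 = D_1/(1+r)^1 + D_2/(1+r)^2 + D_3/(1+r)^3 + D_4/(1+r)^4 + TV/(1+r)^4
    = 113912.63941 + 125981.45064 + 139328.92776 + 154090.54278 + 6222887.30452 = 6756200.86510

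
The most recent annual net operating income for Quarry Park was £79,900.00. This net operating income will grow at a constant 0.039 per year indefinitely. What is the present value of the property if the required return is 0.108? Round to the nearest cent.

D₁ = D₀ × (1 + g) = £79,900.00 × 1.039 = £83,016.1000
Growing perpetuity: P = D₁ / (r − g) = £83,016.1000 / (0.108 − 0.039) = £1,203,131.88

£1203131.88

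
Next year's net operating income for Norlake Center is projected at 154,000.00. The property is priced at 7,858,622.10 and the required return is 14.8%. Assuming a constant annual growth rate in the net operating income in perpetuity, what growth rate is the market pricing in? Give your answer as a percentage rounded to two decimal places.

P = D₁/(r−g) ⇒ g = r − D₁/P = 0.148 − 154,000.00/7,858,622.10 = 0.128404

12.84%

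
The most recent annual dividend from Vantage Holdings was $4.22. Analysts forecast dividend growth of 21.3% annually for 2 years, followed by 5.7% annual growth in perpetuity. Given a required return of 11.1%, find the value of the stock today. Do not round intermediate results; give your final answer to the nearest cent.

D_1 = 5.11886
D_2 = 6.20918
Terminal value at year 2: TV = D_2×(1+g_2)/(r−g_2) = 6.56310/0.054 = 121.53889
P_0 = D_1/(1+r)^1 + D_2/(1+r)^2 + TV/(1+r)^2
    = 4.60743 + 5.03044 + 98.46620 = 108.10407

$108.10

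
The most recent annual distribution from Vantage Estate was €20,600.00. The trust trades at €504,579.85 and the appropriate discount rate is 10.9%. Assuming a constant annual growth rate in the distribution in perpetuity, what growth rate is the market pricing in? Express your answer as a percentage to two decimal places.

P = D₀(1+g)/(r−g) ⇒ P(r−g) = D₀(1+g) ⇒ g(P+D₀) = P·r − D₀
g = (P·r − D₀)/(P + D₀) = (€504,579.85×0.109 − €20,600.00) / (€504,579.85 + €20,600.00) = 0.065500

6.55%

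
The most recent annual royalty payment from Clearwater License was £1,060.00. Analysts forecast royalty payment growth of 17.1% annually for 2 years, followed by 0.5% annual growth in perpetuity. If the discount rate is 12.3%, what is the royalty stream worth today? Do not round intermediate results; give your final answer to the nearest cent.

£12074.08

D_1 = 1241.26000
D_2 = 1453.51546
Terminal value at year 2: TV = D_2×(1+g_2)/(r−g_2) = 1460.78304/0.118 = 12379.51727
P_0 = D_1/(1+r)^1 + D_2/(1+r)^2 + TV/(1+r)^2
    = 1105.30721 + 1152.55098 + 9816.21806 = 12074.07625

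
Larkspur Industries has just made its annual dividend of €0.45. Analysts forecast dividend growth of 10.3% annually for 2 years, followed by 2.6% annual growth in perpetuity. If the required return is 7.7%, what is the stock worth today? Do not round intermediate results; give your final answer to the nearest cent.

€10.43

D_1 = 0.49635
D_2 = 0.54747
Terminal value at year 2: TV = D_2×(1+g_2)/(r−g_2) = 0.56171/0.051 = 11.01389
P_0 = D_1/(1+r)^1 + D_2/(1+r)^2 + TV/(1+r)^2
    = 0.46086 + 0.47199 + 9.49531 = 10.42817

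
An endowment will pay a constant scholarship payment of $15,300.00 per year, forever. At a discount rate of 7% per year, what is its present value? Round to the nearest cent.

$218571.43

Level perpetuity: PV = C / r = $15,300.00 / 0.07 = $218,571.43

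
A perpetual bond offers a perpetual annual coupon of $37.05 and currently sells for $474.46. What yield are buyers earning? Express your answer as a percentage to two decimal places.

7.81%

P = C/r ⇒ r = C/P = $37.05/$474.46 = 0.078089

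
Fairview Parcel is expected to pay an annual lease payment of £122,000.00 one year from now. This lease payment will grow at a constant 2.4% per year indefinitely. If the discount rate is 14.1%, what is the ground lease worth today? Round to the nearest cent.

Growing perpetuity: P = D₁ / (r − g) = £122,000.0000 / (0.141 − 0.024) = £1,042,735.04

£1042735.04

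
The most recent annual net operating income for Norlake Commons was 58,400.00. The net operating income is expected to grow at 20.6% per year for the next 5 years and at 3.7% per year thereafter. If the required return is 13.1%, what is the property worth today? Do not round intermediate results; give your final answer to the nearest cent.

1243640.59

D_1 = 70430.40000
D_2 = 84939.06240
D_3 = 102436.50925
D_4 = 123538.43016
D_5 = 148987.34677
Terminal value at year 5: TV = D_5×(1+g_2)/(r−g_2) = 154499.87860/0.094 = 1643615.72984
P_0 = D_1/(1+r)^1 + D_2/(1+r)^2 + D_3/(1+r)^3 + D_4/(1+r)^4 + D_5/(1+r)^5 + TV/(1+r)^5
    = 62272.67905 + 66402.16705 + 70805.49377 + 75500.81829 + 80507.50386 + 888151.93084 = 1243640.59286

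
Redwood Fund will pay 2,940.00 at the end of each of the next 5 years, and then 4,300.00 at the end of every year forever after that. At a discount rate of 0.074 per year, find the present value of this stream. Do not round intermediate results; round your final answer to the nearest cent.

PV of 5-year annuity: 2,940.00 × [1 − (1+0.074)^−5] / 0.074 = 11926.56686
Perpetuity value at year 5: 4,300.00 / 0.074 = 58108.10811
PV of perpetuity: 58108.10811 / (1+0.074)^5 = 40664.48992
Total PV = 11926.56686 + 40664.48992 = 52591.05677

52591.06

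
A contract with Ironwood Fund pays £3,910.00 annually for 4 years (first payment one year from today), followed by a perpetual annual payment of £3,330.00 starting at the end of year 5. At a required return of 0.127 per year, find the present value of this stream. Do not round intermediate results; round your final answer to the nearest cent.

£27956.47

PV of 4-year annuity: £3,910.00 × [1 − (1+0.127)^−4] / 0.127 = 11703.05160
Perpetuity value at year 4: £3,330.00 / 0.127 = 26220.47244
PV of perpetuity: 26220.47244 / (1+0.127)^4 = 16253.42338
Total PV = 11703.05160 + 16253.42338 = 27956.47498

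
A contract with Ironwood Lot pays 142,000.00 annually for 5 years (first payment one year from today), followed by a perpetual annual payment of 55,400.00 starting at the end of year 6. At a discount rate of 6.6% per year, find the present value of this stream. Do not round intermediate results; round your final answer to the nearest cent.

1198306.59

PV of 5-year annuity: 142,000.00 × [1 − (1+0.066)^−5] / 0.066 = 588517.28436
Perpetuity value at year 5: 55,400.00 / 0.066 = 839393.93939
PV of perpetuity: 839393.93939 / (1+0.066)^5 = 609789.30874
Total PV = 588517.28436 + 609789.30874 = 1198306.59309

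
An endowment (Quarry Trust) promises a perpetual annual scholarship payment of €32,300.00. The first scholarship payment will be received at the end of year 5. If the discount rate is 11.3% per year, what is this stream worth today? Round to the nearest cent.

€186270.22

Value at end of year 4: C / r = €32,300.00 / 0.113 = €285,840.7080
Discount to today: PV = €285,840.7080 / (1 + 0.113)^4 = €285,840.7080 / 1.534549 = €186,270.22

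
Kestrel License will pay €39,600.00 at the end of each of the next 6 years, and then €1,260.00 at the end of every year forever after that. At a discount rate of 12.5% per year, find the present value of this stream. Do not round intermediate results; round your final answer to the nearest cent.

PV of 6-year annuity: €39,600.00 × [1 − (1+0.125)^−6] / 0.125 = 160532.00562
Perpetuity value at year 6: €1,260.00 / 0.125 = 10080.00000
PV of perpetuity: 10080.00000 / (1+0.125)^6 = 4972.16346
Total PV = 160532.00562 + 4972.16346 = 165504.16908

€165504.17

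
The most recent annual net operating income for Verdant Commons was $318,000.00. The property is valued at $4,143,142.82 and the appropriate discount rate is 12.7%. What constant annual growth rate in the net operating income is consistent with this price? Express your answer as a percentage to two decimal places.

4.67%

P = D₀(1+g)/(r−g) ⇒ P(r−g) = D₀(1+g) ⇒ g(P+D₀) = P·r − D₀
g = (P·r − D₀)/(P + D₀) = ($4,143,142.82×0.127 − $318,000.00) / ($4,143,142.82 + $318,000.00) = 0.046665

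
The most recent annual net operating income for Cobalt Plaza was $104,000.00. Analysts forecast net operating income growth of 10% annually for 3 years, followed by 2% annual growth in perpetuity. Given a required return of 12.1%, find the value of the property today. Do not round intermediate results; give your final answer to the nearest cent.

D_1 = 114400.00000
D_2 = 125840.00000
D_3 = 138424.00000
Terminal value at year 3: TV = D_3×(1+g_2)/(r−g_2) = 141192.48000/0.101 = 1397945.34653
P_0 = D_1/(1+r)^1 + D_2/(1+r)^2 + D_3/(1+r)^3 + TV/(1+r)^3
    = 102051.73952 + 100139.97633 + 98264.02673 + 992369.37888 = 1292825.12147

$1292825.12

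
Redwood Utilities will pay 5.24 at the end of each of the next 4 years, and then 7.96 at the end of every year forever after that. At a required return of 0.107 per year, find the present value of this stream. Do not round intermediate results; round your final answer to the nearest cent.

PV of 4-year annuity: 5.24 × [1 − (1+0.107)^−4] / 0.107 = 16.36150
Perpetuity value at year 4: 7.96 / 0.107 = 74.39252
PV of perpetuity: 74.39252 / (1+0.107)^4 = 49.53804
Total PV = 16.36150 + 49.53804 = 65.89953

65.90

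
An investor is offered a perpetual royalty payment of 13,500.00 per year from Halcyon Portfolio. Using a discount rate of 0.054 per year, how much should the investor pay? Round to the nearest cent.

250000.00

Level perpetuity: PV = C / r = 13,500.00 / 0.054 = 250,000.00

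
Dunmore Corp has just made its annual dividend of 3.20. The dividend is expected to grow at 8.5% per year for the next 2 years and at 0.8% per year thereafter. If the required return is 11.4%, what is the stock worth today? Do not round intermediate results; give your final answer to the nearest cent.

D_1 = 3.47200
D_2 = 3.76712
Terminal value at year 2: TV = D_2×(1+g_2)/(r−g_2) = 3.79726/0.106 = 35.82318
P_0 = D_1/(1+r)^1 + D_2/(1+r)^2 + TV/(1+r)^2
    = 3.11670 + 3.03556 + 28.86647 = 35.01873

35.02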